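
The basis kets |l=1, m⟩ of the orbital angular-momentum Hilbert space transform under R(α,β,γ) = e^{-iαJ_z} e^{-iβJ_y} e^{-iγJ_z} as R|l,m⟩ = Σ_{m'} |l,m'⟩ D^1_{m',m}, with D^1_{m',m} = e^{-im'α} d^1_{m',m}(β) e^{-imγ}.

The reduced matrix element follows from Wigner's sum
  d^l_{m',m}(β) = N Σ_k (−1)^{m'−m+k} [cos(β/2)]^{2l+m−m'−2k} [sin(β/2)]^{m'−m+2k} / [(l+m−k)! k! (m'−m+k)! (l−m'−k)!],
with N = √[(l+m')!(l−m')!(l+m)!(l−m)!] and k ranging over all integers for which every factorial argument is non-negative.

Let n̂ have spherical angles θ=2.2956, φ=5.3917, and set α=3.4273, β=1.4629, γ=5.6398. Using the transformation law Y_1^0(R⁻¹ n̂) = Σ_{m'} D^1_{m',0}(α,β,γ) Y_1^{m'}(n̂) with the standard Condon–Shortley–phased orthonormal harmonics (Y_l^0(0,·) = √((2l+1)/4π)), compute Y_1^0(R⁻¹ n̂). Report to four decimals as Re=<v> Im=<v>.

Need the full column D^1_{m',0} for m'=−1..1 at α=3.4273, β=1.4629, γ=5.6398.
cos(β/2)=0.744207, sin(β/2)=0.667949
d^1_{-1,0}: single k=1 term ⇒ +0.702995;  D = -0.674497-0.198129i
d^1_{0,0}: k∈[0..1] ⇒ +0.553844 -0.446156 = +0.107687;  D = +0.107687+0.000000i
d^1_{1,0}: single k=0 term ⇒ -0.702995;  D = +0.674497-0.198129i
Y_1^{m'}(θ=2.2956,φ=5.3917) and Σ D·Y over m':
  (-0.6745-0.1981i)·(+0.1625+0.2012i)  (+0.1077+0.0000i)·(-0.3239+0.0000i)  (+0.6745-0.1981i)·(-0.1625+0.2012i)
Y_1^0(R⁻¹ n̂) = -0.174353+0.000000i

Re=-0.1744 Im=0.0000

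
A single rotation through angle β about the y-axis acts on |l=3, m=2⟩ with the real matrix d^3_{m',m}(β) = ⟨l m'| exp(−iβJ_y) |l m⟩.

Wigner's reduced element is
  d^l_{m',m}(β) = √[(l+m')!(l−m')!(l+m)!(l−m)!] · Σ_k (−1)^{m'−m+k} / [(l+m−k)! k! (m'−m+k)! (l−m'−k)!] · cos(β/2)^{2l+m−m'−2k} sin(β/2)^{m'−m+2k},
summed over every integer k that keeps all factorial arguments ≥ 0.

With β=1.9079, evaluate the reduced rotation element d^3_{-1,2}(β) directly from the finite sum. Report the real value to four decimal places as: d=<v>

d^3_{-1,2}(β=1.9079) via Wigner's sum:
c=cos(1.9079/2)=0.578466, s=sin(1.9079/2)=0.815707; N=√[2·24·120·1]=75.894664
Admissible k: 3..4 (factorial args all ≥0)
  k=3: (−1)^0·75.8947/(12)·0.5785^3·0.8157^3 = +0.664454
  k=4: (−1)^1·75.8947/(24)·0.5785^1·0.8157^5 = -0.660614
d^3_{-1,2}(1.9079) = +0.664454 -0.660614 = +0.003840

d=0.0038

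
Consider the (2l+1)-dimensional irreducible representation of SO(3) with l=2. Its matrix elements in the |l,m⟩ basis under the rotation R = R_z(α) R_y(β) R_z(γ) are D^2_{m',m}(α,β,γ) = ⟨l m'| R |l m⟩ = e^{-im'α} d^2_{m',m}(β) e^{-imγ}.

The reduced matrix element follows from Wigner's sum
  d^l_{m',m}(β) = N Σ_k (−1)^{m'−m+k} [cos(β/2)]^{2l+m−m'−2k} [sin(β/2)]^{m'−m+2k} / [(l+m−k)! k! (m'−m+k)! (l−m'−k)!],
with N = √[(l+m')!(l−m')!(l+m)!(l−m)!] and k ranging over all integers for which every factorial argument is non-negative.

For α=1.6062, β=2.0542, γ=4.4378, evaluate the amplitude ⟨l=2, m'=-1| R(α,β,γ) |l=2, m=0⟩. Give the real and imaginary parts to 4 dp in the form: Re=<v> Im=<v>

Re=0.0178 Im=-0.5037

Split into d^2_{-1,0}(β=2.0542) × two z-phases.
Half-angle: c=0.517303, s=0.855802. N=√(1·6·2·2)=4.898979
k∈{1,2} keeps every argument non-negative
  k=1: (−1)^0·4.8990/(2)·0.5173^3·0.8558^1 = +0.290191
  k=2: (−1)^1·4.8990/(2)·0.5173^1·0.8558^3 = -0.794220
d^2_{-1,0}(2.0542) = +0.290191 -0.794220 = -0.504029
Phases: e^{-i·(-1)·1.6062}=-0.035396+0.999373i, e^{-i·(0)·4.4378}=+1.000000+0.000000i ⇒ D=+0.017841-0.503714i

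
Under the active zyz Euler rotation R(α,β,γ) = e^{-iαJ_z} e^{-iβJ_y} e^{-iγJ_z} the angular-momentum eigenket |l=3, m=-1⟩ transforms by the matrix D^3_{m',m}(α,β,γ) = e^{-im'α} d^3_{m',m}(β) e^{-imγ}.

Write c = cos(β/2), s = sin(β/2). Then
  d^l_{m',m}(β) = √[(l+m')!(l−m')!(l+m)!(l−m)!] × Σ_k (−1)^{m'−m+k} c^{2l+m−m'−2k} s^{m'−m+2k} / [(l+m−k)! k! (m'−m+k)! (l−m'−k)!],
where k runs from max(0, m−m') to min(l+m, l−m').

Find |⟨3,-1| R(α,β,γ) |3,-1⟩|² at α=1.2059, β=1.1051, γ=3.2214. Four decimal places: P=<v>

First d^3_{-1,-1}(β=1.1051), then the phase factors e^{-i(-1)α} and e^{-i(-1)γ}:
Half-angle: c=0.851189, s=0.524859. N=√(2·24·2·24)=48.000000
The bounds max(0,m−m')=0 and min(l+m,l−m')=2 give 3 terms
  k=0: (−1)^0·48.0000/(48)·0.8512^6·0.5249^0 = +0.380326
  k=1: (−1)^1·48.0000/(6)·0.8512^4·0.5249^2 = -1.156857
  k=2: (−1)^2·48.0000/(8)·0.8512^2·0.5249^4 = +0.329895
d^3_{-1,-1}(1.1051) = +0.380326 -1.156857 +0.329895 = -0.446637
|D^3_{-1,-1}|² = |d^3_{-1,-1}(β)|² = (-0.446637)² = 0.199485 (the z-rotation phases have unit modulus)

P=0.1995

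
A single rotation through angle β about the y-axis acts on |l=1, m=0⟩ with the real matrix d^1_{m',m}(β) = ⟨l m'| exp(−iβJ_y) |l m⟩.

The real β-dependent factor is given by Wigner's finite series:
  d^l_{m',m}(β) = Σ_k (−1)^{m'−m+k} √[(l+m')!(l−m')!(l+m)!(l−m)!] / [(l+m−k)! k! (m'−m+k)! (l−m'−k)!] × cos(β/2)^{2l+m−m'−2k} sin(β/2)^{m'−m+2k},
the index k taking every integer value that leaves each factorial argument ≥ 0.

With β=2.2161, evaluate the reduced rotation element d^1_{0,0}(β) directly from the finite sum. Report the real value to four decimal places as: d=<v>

d^1_{0,0}(β=2.2161) via Wigner's sum:
c=cos(2.2161/2)=0.446407, s=sin(2.2161/2)=0.894830; N=√[1·1·1·1]=1.000000
The bounds max(0,m−m')=0 and min(l+m,l−m')=1 give 2 terms
  k=0: (−1)^0·1.0000/(1)·0.4464^2·0.8948^0 = +0.199279
  k=1: (−1)^1·1.0000/(1)·0.4464^0·0.8948^2 = -0.800721
d^1_{0,0}(2.2161) = +0.199279 -0.800721 = -0.601441

d=-0.6014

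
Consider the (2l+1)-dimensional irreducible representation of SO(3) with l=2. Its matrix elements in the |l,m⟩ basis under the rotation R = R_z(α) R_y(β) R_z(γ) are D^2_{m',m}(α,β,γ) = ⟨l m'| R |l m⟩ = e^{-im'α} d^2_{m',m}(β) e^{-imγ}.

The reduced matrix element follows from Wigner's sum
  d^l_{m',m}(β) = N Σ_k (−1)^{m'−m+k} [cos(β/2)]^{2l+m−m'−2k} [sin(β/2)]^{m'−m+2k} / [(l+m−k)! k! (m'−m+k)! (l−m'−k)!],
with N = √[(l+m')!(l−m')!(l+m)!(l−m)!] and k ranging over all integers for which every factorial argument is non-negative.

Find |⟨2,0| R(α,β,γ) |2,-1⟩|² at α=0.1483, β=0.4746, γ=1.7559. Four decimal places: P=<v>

Split into d^2_{0,-1}(β=0.4746) × two z-phases.
With c≡cos(β/2)=0.971976 and s≡sin(β/2)=0.235079, N=[2·2·1·6]^{1/2}=4.898979
k∈{0,1} keeps every argument non-negative
  k=0: (−1)^1·4.8990/(2)·0.9720^3·0.2351^1 = -0.528758
  k=1: (−1)^2·4.8990/(2)·0.9720^1·0.2351^3 = +0.030930
d^2_{0,-1}(0.4746) = -0.528758 +0.030930 = -0.497828
|D^2_{0,-1}|² = |d^2_{0,-1}(β)|² = (-0.497828)² = 0.247833 (the z-rotation phases have unit modulus)

P=0.2478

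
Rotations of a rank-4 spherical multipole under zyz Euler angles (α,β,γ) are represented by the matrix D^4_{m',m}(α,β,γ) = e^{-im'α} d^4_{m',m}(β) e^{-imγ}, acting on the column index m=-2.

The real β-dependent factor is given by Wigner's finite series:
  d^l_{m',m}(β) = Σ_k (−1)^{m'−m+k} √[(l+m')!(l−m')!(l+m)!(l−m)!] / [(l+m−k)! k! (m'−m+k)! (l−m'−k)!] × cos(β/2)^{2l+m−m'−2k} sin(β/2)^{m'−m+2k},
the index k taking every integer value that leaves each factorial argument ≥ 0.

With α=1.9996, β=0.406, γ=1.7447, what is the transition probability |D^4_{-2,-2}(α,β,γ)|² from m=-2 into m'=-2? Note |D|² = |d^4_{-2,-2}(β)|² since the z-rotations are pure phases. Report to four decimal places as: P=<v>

First d^4_{-2,-2}(β=0.406), then the phase factors e^{-i(-2)α} and e^{-i(-2)γ}:
With c≡cos(β/2)=0.979466 and s≡sin(β/2)=0.201609, N=[2·720·2·720]^{1/2}=1440.000000
k∈{0,1,2} keeps every argument non-negative
  k=0: (−1)^0·1440.0000/(1440)·0.9795^8·0.2016^0 = +0.847063
  k=1: (−1)^1·1440.0000/(120)·0.9795^6·0.2016^2 = -0.430662
  k=2: (−1)^2·1440.0000/(96)·0.9795^4·0.2016^4 = +0.022808
d^4_{-2,-2}(0.406) = +0.847063 -0.430662 +0.022808 = +0.439209
|D^4_{-2,-2}|² = |d^4_{-2,-2}(β)|² = (+0.439209)² = 0.192904 (the z-rotation phases have unit modulus)

P=0.1929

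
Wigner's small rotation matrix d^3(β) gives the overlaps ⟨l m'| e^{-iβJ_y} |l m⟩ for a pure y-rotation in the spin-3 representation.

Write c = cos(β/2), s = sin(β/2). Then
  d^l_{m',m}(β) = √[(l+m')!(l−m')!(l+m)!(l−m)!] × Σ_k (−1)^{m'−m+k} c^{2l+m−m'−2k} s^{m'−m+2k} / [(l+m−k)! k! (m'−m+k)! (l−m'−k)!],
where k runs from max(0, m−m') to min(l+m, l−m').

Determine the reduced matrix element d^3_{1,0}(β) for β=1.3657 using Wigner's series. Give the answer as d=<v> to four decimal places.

d^3_{1,0}(β=1.3657) via Wigner's sum:
With c≡cos(β/2)=0.775778 and s≡sin(β/2)=0.631007, N=[24·2·6·6]^{1/2}=41.569219
The bounds max(0,m−m')=0 and min(l+m,l−m')=2 give 3 terms
  k=0: (−1)^1·41.5692/(12)·0.7758^5·0.6310^1 = -0.614201
  k=1: (−1)^2·41.5692/(4)·0.7758^3·0.6310^3 = +1.219060
  k=2: (−1)^3·41.5692/(12)·0.7758^1·0.6310^5 = -0.268842
d^3_{1,0}(1.3657) = -0.614201 +1.219060 -0.268842 = +0.336017

d=0.3360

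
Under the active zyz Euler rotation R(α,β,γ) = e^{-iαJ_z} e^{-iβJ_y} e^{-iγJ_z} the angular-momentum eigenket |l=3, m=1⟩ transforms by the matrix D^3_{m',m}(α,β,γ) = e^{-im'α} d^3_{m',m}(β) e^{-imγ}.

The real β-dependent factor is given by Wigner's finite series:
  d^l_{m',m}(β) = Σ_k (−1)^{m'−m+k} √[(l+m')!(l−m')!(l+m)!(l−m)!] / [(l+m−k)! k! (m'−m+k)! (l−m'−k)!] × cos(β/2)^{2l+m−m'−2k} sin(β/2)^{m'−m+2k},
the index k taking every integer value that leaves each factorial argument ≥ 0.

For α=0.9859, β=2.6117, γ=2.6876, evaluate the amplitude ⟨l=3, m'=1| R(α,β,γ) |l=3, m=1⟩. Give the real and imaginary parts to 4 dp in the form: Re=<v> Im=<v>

D^3_{1,1}(0.9859,2.6117,2.6876) = e^{-i·1·0.9859}·d^3_{1,1}(2.6117)·e^{-i·1·2.6876}. Compute d first:
Half-angle: c=0.261857, s=0.965107. N=√(24·2·24·2)=48.000000
k∈{0,1,2} keeps every argument non-negative
  k=0: (−1)^0·48.0000/(48)·0.2619^6·0.9651^0 = +0.000322
  k=1: (−1)^1·48.0000/(6)·0.2619^4·0.9651^2 = -0.035035
  k=2: (−1)^2·48.0000/(8)·0.2619^2·0.9651^4 = +0.356929
d^3_{1,1}(2.6117) = +0.000322 -0.035035 +0.356929 = +0.322217
Phases: e^{-i·(1)·0.9859}=+0.552113-0.833769i, e^{-i·(1)·2.6876}=-0.898703-0.438557i ⇒ D=-0.277700+0.163421i

Re=-0.2777 Im=0.1634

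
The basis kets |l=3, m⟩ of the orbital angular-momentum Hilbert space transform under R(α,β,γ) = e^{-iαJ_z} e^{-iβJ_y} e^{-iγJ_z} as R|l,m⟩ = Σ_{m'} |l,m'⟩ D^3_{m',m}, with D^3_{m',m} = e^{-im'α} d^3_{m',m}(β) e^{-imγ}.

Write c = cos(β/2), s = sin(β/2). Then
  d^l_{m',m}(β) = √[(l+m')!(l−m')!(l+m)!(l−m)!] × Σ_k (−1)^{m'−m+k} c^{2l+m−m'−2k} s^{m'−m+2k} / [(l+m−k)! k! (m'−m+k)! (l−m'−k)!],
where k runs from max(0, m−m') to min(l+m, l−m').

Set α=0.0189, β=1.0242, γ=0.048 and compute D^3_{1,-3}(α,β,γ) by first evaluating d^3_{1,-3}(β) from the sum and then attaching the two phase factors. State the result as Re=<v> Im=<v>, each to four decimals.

Re=0.1683 Im=0.0212

Split into d^3_{1,-3}(β=1.0242) × two z-phases.
c=cos(1.0242/2)=0.871717, s=sin(1.0242/2)=0.490009; N=√[24·2·1·720]=185.903201
The bounds max(0,m−m')=0 and min(l+m,l−m')=0 give 1 term
  k=0: (−1)^4·185.9032/(48)·0.8717^2·0.4900^4 = +0.169673
d^3_{1,-3}(1.0242) = +0.169673
Phases: e^{-i·(1)·0.0189}=+0.999821-0.018899i, e^{-i·(-3)·0.048}=+0.989650+0.143503i ⇒ D=+0.168347+0.021171i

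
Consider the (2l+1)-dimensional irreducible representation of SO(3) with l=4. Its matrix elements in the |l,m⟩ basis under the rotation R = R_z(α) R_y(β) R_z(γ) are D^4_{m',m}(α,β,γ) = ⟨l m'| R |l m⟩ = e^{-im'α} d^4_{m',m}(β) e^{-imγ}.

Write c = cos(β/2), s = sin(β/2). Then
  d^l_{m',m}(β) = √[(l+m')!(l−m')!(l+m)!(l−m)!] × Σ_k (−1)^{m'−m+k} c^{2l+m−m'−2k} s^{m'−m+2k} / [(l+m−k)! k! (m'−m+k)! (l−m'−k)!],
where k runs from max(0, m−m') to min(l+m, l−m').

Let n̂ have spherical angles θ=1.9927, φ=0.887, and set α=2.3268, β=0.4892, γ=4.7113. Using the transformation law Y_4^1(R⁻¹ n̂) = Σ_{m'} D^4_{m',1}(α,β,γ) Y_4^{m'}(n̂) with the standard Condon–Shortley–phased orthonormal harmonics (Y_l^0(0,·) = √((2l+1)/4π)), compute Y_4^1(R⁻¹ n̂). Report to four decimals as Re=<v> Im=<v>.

Re=-0.3066 Im=-0.1013

Need the full column D^4_{m',1} for m'=−4..4 at α=2.3268, β=0.4892, γ=4.7113.
cos(β/2)=0.970234, sin(β/2)=0.242168
d^4_{-4,1}: single k=5 term ⇒ +0.005693;  D = -0.000662-0.005654i
d^4_{-3,1}: k∈[4..5] ⇒ +0.040318 -0.001507 = +0.038811;  D = -0.024952+0.029726i
d^4_{-2,1}: k∈[3..5] ⇒ +0.172683 -0.016137 +0.000201 = +0.156747;  D = +0.156486-0.009039i
d^4_{-1,1}: k∈[2..5] ⇒ +0.489209 -0.091432 +0.002848 -0.000012 = +0.400613;  D = -0.291180-0.275146i
d^4_{0,1}: k∈[1..4] ⇒ +0.876533 -0.327643 +0.020412 -0.000212 = +0.569090;  D = -0.000620+0.569090i
d^4_{1,1}: k∈[0..3] ⇒ +0.785259 -0.733813 +0.091432 -0.001899 = +0.140979;  D = +0.102679-0.096603i
d^4_{2,1}: k∈[0..2] ⇒ -0.831553 +0.259025 -0.010758 = -0.583286;  D = +0.582241+0.034905i
d^4_{3,1}: k∈[0..1] ⇒ +0.388297 -0.040318 = +0.347980;  D = +0.223142+0.267016i
d^4_{4,1}: single k=0 term ⇒ -0.091375;  D = -0.010818+0.090733i
Y_4^{m'}(θ=1.9927,φ=0.887) and Σ D·Y over m':
  (-0.0007-0.0057i)·(-0.2816+0.1212i)  (-0.0250+0.0297i)·(+0.3451+0.1799i)  (+0.1565-0.0090i)·(-0.0098-0.0474i)  (-0.2912-0.2751i)·(+0.2039-0.2502i)  (-0.0006+0.5691i)·(-0.1107+0.0000i)  (+0.1027-0.0966i)·(-0.2039-0.2502i)  (+0.5822+0.0349i)·(-0.0098+0.0474i)  (+0.2231+0.2670i)·(-0.3451+0.1799i)  (-0.0108+0.0907i)·(-0.2816-0.1212i)
Y_4^1(R⁻¹ n̂) = -0.306646-0.101272i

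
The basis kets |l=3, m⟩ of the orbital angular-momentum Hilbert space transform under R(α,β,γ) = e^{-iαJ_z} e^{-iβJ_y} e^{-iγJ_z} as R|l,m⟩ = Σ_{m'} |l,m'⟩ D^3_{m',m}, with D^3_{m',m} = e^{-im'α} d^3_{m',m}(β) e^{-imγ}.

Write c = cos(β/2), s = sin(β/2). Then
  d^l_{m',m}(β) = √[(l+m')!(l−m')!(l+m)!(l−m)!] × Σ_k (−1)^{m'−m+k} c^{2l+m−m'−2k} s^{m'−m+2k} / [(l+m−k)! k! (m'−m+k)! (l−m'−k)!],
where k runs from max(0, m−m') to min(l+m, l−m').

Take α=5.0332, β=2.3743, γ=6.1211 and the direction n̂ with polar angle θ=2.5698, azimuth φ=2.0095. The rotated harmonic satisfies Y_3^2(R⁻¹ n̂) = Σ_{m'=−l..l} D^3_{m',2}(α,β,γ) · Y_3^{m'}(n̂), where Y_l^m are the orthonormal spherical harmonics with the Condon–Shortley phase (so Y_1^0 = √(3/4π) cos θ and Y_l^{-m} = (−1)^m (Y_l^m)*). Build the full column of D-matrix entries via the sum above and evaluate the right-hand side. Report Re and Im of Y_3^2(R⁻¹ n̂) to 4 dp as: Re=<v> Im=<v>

Need the full column D^3_{m',2} for m'=−3..3 at α=5.0332, β=2.3743, γ=6.1211.
cos(β/2)=0.374304, sin(β/2)=0.927306
d^3_{-3,2}: single k=5 term ⇒ +0.628660;  D = -0.603443+0.176265i
d^3_{-2,2}: k∈[4..5] ⇒ +0.517978 -0.635826 = -0.117848;  D = +0.067028+0.096930i
d^3_{-1,2}: k∈[3..4] ⇒ +0.264468 -0.811596 = -0.547128;  D = -0.328925+0.437216i
d^3_{0,2}: k∈[2..3] ⇒ +0.092450 -0.567417 = -0.474967;  D = -0.450229-0.151288i
d^3_{1,2}: k∈[1..2] ⇒ +0.021545 -0.264468 = -0.242923;  D = +0.000816-0.242922i
d^3_{2,2}: k∈[0..1] ⇒ +0.002750 -0.084395 = -0.081645;  D = +0.077565-0.025485i
d^3_{3,2}: single k=0 term ⇒ -0.016689;  D = +0.009943+0.013403i
Y_3^{m'}(θ=2.5698,φ=2.0095) and Σ D·Y over m':
  (-0.6034+0.1763i)·(+0.0640+0.0167i)  (+0.0670+0.0969i)·(+0.1609-0.1936i)  (-0.3289+0.4372i)·(-0.1884-0.4015i)  (-0.4502-0.1513i)·(-0.1682+0.0000i)  (+0.0008-0.2429i)·(+0.1884-0.4015i)  (+0.0776-0.0255i)·(+0.1609+0.1936i)  (+0.0099+0.0134i)·(-0.0640+0.0167i)
Y_3^2(R⁻¹ n̂) = +0.220376+0.043115i

Re=0.2204 Im=0.0431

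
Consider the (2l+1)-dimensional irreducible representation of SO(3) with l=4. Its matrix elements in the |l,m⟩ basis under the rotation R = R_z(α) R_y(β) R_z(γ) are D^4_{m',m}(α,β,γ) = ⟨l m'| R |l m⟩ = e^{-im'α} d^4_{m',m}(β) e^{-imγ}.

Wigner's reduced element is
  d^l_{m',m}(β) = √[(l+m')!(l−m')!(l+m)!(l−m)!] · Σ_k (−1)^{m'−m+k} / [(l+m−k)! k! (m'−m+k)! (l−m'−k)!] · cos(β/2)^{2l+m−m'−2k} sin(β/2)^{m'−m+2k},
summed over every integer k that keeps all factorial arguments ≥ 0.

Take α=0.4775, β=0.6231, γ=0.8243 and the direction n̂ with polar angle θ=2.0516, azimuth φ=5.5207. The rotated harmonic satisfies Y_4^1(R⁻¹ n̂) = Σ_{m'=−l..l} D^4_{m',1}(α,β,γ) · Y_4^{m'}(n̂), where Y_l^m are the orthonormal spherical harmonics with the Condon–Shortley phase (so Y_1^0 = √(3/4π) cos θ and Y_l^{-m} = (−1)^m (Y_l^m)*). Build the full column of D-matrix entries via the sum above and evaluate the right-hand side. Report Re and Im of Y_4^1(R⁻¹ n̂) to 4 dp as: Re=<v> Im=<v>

Need the full column D^4_{m',1} for m'=−4..4 at α=0.4775, β=0.6231, γ=0.8243.
cos(β/2)=0.951860, sin(β/2)=0.306534
d^4_{-4,1}: single k=5 term ⇒ +0.017467;  D = +0.008145+0.015451i
d^4_{-3,1}: k∈[4..5] ⇒ +0.095880 -0.005966 = +0.089914;  D = +0.073790+0.051376i
d^4_{-2,1}: k∈[3..5] ⇒ +0.318286 -0.049513 +0.001027 = +0.269799;  D = +0.267498+0.035162i
d^4_{-1,1}: k∈[2..5] ⇒ +0.698869 -0.217435 +0.011275 -0.000078 = +0.492631;  D = +0.463302-0.167440i
d^4_{0,1}: k∈[1..4] ⇒ +0.970520 -0.603905 +0.062630 -0.001083 = +0.428163;  D = +0.290753-0.314302i
d^4_{1,1}: k∈[0..3] ⇒ +0.673881 -1.048303 +0.217435 -0.007517 = -0.164504;  D = -0.043719+0.158588i
d^4_{2,1}: k∈[0..2] ⇒ -0.920716 +0.477428 -0.033009 = -0.476296;  D = +0.098592+0.465981i
d^4_{3,1}: k∈[0..1] ⇒ +0.554710 -0.095880 = +0.458830;  D = -0.290646-0.355035i
d^4_{4,1}: single k=0 term ⇒ -0.168421;  D = +0.154644+0.066716i
Y_4^{m'}(θ=2.0516,φ=5.5207) and Σ D·Y over m':
  (+0.0081+0.0155i)·(-0.2723+0.0250i)  (+0.0738+0.0514i)·(+0.2650-0.3042i)  (+0.2675+0.0352i)·(+0.0060+0.1306i)  (+0.4633-0.1674i)·(+0.2108+0.2014i)  (+0.2908-0.3143i)·(-0.1921+0.0000i)  (-0.0437+0.1586i)·(-0.2108+0.2014i)  (+0.0986+0.4660i)·(+0.0060-0.1306i)  (-0.2906-0.3550i)·(-0.2650-0.3042i)  (+0.1546+0.0667i)·(-0.2723-0.0250i)
Y_4^1(R⁻¹ n̂) = +0.072452+0.248832i

Re=0.0725 Im=0.2488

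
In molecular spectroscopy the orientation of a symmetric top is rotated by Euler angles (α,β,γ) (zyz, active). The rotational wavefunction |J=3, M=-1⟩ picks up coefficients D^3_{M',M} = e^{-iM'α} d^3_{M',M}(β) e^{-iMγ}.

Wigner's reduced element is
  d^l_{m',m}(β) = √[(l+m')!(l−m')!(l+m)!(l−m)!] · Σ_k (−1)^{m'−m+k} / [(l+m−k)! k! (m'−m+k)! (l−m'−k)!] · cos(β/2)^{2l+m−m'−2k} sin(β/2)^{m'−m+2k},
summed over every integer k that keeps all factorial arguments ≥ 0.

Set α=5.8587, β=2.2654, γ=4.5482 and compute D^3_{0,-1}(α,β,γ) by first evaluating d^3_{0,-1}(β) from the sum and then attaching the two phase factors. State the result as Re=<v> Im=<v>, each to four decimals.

First d^3_{0,-1}(β=2.2654), then the phase factors e^{-i(0)α} and e^{-i(-1)γ}:
Half-angle: c=0.424216, s=0.905561. N=√(6·6·2·24)=41.569219
k∈{0,1,2} keeps every argument non-negative
  k=0: (−1)^1·41.5692/(12)·0.4242^5·0.9056^1 = -0.043097
  k=1: (−1)^2·41.5692/(4)·0.4242^3·0.9056^3 = +0.589152
  k=2: (−1)^3·41.5692/(12)·0.4242^1·0.9056^5 = -0.894883
d^3_{0,-1}(2.2654) = -0.043097 +0.589152 -0.894883 = -0.348828
Attach z-rotation phases: D = e^{-i(0)(5.8587)}·(-0.348828)·e^{-i(-1)(4.5482)} = +0.057017+0.344137i

Re=0.0570 Im=0.3441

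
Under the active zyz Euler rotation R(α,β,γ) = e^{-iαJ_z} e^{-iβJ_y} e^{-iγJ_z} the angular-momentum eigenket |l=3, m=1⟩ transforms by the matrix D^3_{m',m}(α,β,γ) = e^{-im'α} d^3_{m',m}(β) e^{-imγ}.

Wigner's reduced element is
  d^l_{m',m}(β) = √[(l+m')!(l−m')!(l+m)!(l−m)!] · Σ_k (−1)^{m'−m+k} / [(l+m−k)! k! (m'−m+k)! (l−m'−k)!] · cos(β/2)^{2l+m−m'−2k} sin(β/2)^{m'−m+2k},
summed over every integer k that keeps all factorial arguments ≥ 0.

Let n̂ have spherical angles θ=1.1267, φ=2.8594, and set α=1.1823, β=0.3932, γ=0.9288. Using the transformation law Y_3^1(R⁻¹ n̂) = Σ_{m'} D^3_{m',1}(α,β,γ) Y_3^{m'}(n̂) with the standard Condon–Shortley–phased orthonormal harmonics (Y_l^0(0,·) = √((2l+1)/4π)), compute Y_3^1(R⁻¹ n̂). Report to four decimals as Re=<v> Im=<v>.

Need the full column D^3_{m',1} for m'=−3..3 at α=1.1823, β=0.3932, γ=0.9288.
cos(β/2)=0.980736, sin(β/2)=0.195336
d^3_{-3,1}: single k=4 term ⇒ +0.005423;  D = -0.004697+0.002711i
d^3_{-2,1}: k∈[3..4] ⇒ +0.044467 -0.000882 = +0.043585;  D = +0.005866+0.043188i
d^3_{-1,1}: k∈[2..4] ⇒ +0.211799 -0.011203 +0.000056 = +0.200652;  D = +0.194240+0.050322i
d^3_{0,1}: k∈[1..3] ⇒ +0.613952 -0.073066 +0.000966 = +0.541852;  D = +0.324459-0.433970i
d^3_{1,1}: k∈[0..2] ⇒ +0.889844 -0.282399 +0.008402 = +0.615846;  D = -0.316789-0.528121i
d^3_{2,1}: k∈[0..1] ⇒ -0.560459 +0.044467 = -0.515992;  D = +0.510058-0.078031i
d^3_{3,1}: single k=0 term ⇒ +0.136716;  D = -0.032058+0.132904i
Y_3^{m'}(θ=1.1267,φ=2.8594) and Σ D·Y over m':
  (-0.0047+0.0027i)·(-0.2035-0.2301i)  (+0.0059+0.0432i)·(+0.3025+0.1915i)  (+0.1942+0.0503i)·(+0.0216+0.0063i)  (+0.3245-0.4340i)·(-0.3330+0.0000i)  (-0.3168-0.5281i)·(-0.0216+0.0063i)  (+0.5101-0.0780i)·(+0.3025-0.1915i)  (-0.0321+0.1329i)·(+0.2035-0.2301i)
Y_3^1(R⁻¹ n̂) = +0.064470+0.084100i

Re=0.0645 Im=0.0841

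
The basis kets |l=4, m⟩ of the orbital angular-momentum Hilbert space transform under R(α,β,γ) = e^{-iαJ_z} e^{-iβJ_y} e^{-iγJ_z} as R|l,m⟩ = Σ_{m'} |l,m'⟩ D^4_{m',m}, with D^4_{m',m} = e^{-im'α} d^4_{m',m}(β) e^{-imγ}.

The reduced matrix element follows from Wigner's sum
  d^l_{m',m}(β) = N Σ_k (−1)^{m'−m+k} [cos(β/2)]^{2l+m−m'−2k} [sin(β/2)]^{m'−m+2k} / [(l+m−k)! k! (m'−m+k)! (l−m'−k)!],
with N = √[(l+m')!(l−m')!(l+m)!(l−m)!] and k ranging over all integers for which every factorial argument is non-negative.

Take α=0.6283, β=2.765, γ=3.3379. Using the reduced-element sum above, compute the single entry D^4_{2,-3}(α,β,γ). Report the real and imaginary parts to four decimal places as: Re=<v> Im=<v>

First d^4_{2,-3}(β=2.765), then the phase factors e^{-i(2)α} and e^{-i(-3)γ}:
Half-angle: c=0.187186, s=0.982325. N=√(720·2·1·5040)=2693.993318
Admissible k: 0..1 (factorial args all ≥0)
  k=0: (−1)^5·2693.9933/(240)·0.1872^3·0.9823^5 = -0.067341
  k=1: (−1)^6·2693.9933/(720)·0.1872^1·0.9823^7 = +0.618189
d^4_{2,-3}(2.765) = -0.067341 +0.618189 = +0.550849
Attach z-rotation phases: D = e^{-i(2)(0.6283)}·(+0.550849)·e^{-i(-3)(3.3379)} = -0.432560+0.341066i

Re=-0.4326 Im=0.3411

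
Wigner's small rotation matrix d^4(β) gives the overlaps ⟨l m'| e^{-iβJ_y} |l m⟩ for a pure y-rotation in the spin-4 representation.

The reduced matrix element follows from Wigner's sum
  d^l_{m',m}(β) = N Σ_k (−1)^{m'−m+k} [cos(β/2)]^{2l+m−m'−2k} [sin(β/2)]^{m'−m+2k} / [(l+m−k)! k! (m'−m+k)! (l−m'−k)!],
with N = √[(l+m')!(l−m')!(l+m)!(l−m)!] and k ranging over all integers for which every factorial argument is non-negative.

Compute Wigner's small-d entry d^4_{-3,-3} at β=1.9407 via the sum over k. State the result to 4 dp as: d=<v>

d=-0.1447

d^4_{-3,-3}(β=1.9407) via Wigner's sum:
With c≡cos(β/2)=0.565011 and s≡sin(β/2)=0.825084, N=[1·5040·1·5040]^{1/2}=5040.000000
k: max(0,(-3)−(-3))=0 … min(4+(-3),4−(-3))=1
  k=0: (−1)^0·5040.0000/(5040)·0.5650^8·0.8251^0 = +0.010386
  k=1: (−1)^1·5040.0000/(720)·0.5650^6·0.8251^2 = -0.155037
d^4_{-3,-3}(1.9407) = +0.010386 -0.155037 = -0.144650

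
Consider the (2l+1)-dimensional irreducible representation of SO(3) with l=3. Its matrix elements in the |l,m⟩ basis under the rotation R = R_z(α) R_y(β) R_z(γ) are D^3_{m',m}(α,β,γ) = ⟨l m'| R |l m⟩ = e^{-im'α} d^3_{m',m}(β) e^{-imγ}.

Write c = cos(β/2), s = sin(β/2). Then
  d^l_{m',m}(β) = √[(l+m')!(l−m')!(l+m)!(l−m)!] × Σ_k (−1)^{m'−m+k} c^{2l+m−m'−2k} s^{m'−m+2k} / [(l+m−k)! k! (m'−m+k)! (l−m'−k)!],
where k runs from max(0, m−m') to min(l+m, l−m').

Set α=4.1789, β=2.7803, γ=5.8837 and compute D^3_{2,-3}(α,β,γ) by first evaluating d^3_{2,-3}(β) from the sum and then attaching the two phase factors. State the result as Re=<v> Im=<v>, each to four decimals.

Re=0.4019 Im=-0.0532

D^3_{2,-3}(4.1789,2.7803,5.8837) = e^{-i·2·4.1789}·d^3_{2,-3}(2.7803)·e^{-i·-3·5.8837}. Compute d first:
With c≡cos(β/2)=0.179665 and s≡sin(β/2)=0.983728, N=[120·1·1·720]^{1/2}=293.938769
k: max(0,(-3)−(2))=0 … min(3+(-3),3−(2))=0
  k=0: (−1)^5·293.9388/(120)·0.1797^1·0.9837^5 = -0.405429
d^3_{2,-3}(2.7803) = -0.405429
Attach z-rotation phases: D = e^{-i(2)(4.1789)}·(-0.405429)·e^{-i(-3)(5.8837)} = +0.401930-0.053152i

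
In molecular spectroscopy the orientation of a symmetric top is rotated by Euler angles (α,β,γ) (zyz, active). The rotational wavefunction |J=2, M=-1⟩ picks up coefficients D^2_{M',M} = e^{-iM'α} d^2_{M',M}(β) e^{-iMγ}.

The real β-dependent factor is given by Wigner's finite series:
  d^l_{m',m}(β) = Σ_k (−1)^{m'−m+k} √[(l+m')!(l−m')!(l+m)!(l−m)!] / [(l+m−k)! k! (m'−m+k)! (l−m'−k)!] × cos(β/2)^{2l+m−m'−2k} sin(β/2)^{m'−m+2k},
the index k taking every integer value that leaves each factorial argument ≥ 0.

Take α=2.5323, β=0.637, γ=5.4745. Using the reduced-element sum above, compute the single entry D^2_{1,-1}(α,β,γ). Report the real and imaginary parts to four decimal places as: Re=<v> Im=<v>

D^2_{1,-1}(2.5323,0.637,5.4745) = e^{-i·1·2.5323}·d^2_{1,-1}(0.637)·e^{-i·-1·5.4745}. Compute d first:
Half-angle: c=0.949706, s=0.313142. N=√(6·1·1·6)=6.000000
The bounds max(0,m−m')=0 and min(l+m,l−m')=1 give 2 terms
  k=0: (−1)^2·6.0000/(2)·0.9497^2·0.3131^2 = +0.265328
  k=1: (−1)^3·6.0000/(6)·0.9497^0·0.3131^4 = -0.009615
d^2_{1,-1}(0.637) = +0.265328 -0.009615 = +0.255713
Attach z-rotation phases: D = e^{-i(1)(2.5323)}·(+0.255713)·e^{-i(-1)(5.4745)} = -0.250646+0.050650i

Re=-0.2506 Im=0.0507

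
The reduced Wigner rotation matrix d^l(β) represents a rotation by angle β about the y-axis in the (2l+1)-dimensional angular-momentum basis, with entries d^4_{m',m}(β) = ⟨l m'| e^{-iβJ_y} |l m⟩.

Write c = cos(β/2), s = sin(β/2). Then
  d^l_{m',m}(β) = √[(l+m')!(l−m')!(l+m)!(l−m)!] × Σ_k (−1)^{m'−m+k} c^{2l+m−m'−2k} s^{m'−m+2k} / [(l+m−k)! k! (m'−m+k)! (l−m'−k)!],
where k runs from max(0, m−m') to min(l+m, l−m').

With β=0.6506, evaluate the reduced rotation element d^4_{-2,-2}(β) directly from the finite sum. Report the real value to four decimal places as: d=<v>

d^4_{-2,-2}(β=0.6506) via Wigner's sum:
Half-angle: c=0.947555, s=0.319593. N=√(2·720·2·720)=1440.000000
Admissible k: 0..2 (factorial args all ≥0)
  k=0: (−1)^0·1440.0000/(1440)·0.9476^8·0.3196^0 = +0.649883
  k=1: (−1)^1·1440.0000/(120)·0.9476^6·0.3196^2 = -0.887161
  k=2: (−1)^2·1440.0000/(96)·0.9476^4·0.3196^4 = +0.126153
d^4_{-2,-2}(0.6506) = +0.649883 -0.887161 +0.126153 = -0.111125

d=-0.1111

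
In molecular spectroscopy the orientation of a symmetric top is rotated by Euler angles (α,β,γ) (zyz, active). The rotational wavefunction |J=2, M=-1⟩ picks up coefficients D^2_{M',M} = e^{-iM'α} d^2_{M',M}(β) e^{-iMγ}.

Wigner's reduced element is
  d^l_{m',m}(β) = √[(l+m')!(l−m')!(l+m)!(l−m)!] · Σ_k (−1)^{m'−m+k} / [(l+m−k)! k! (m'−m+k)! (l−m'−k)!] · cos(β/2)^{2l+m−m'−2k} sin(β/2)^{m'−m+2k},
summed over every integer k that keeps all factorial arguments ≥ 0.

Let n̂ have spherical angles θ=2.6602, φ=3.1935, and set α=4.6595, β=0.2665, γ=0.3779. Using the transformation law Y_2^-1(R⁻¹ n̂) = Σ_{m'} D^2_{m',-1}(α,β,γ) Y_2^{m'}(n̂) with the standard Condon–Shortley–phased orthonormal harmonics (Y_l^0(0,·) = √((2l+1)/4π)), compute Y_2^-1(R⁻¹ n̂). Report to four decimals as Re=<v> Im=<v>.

Re=-0.0589 Im=-0.3458

Need the full column D^2_{m',-1} for m'=−2..2 at α=4.6595, β=0.2665, γ=0.3779.
cos(β/2)=0.991135, sin(β/2)=0.132856
d^2_{-2,-1}: single k=1 term ⇒ +0.258708;  D = -0.249188-0.069535i
d^2_{-1,-1}: k∈[0..1] ⇒ +0.965010 -0.052018 = +0.912993;  D = +0.291536-0.865195i
d^2_{0,-1}: k∈[0..1] ⇒ -0.316852 +0.005693 = -0.311158;  D = -0.289204-0.114808i
d^2_{1,-1}: k∈[0..1] ⇒ +0.052018 -0.000312 = +0.051706;  D = -0.021592+0.046982i
d^2_{2,-1}: single k=0 term ⇒ -0.004648;  D = +0.004115+0.002162i
Y_2^{m'}(θ=2.6602,φ=3.1935) and Σ D·Y over m':
  (-0.2492-0.0695i)·(+0.0824-0.0086i)  (+0.2915-0.8652i)·(+0.3166-0.0164i)  (-0.2892-0.1148i)·(+0.4279+0.0000i)  (-0.0216+0.0470i)·(-0.3166-0.0164i)  (+0.0041+0.0022i)·(+0.0824+0.0086i)
Y_2^-1(R⁻¹ n̂) = -0.058879-0.345762i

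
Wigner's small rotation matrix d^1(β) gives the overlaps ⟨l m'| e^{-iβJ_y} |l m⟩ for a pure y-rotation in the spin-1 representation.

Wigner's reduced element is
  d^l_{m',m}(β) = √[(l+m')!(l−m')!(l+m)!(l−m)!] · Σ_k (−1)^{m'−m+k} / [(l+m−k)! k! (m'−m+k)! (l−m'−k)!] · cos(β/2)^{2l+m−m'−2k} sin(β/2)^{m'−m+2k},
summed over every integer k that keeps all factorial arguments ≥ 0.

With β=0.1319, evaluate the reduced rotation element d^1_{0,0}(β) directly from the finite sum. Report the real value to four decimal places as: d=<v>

d=0.9913

d^1_{0,0}(β=0.1319) via Wigner's sum:
With c≡cos(β/2)=0.997826 and s≡sin(β/2)=0.065902, N=[1·1·1·1]^{1/2}=1.000000
k: max(0,(0)−(0))=0 … min(1+(0),1−(0))=1
  k=0: (−1)^0·1.0000/(1)·0.9978^2·0.0659^0 = +0.995657
  k=1: (−1)^1·1.0000/(1)·0.9978^0·0.0659^2 = -0.004343
d^1_{0,0}(0.1319) = +0.995657 -0.004343 = +0.991314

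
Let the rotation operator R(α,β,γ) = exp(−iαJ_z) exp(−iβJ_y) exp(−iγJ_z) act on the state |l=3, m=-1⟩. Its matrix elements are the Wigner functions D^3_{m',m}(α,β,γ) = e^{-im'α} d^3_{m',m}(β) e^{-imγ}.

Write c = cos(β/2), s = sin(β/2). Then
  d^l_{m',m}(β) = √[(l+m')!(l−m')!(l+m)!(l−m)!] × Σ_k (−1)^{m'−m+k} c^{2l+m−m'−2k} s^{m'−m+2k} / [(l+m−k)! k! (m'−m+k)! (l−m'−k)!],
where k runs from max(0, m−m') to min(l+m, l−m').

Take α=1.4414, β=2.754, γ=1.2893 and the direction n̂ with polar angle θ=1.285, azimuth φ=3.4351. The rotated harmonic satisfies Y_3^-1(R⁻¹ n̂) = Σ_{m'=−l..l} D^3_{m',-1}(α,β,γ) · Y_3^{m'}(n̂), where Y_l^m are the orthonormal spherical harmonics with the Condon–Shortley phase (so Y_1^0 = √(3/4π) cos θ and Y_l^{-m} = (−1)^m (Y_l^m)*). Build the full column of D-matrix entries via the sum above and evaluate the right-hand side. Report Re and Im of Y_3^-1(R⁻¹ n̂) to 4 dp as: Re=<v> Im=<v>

Need the full column D^3_{m',-1} for m'=−3..3 at α=1.4414, β=2.754, γ=1.2893.
cos(β/2)=0.192586, sin(β/2)=0.981280
d^3_{-3,-1}: single k=2 term ⇒ +0.005130;  D = +0.004022-0.003184i
d^3_{-2,-1}: k∈[1..2] ⇒ +0.000822 -0.042685 = -0.041863;  D = +0.021534+0.035900i
d^3_{-1,-1}: k∈[0..2] ⇒ +0.000051 -0.010597 +0.206334 = +0.195788;  D = -0.179492+0.078203i
d^3_{0,-1}: k∈[0..2] ⇒ -0.000901 +0.070139 -0.606987 = -0.537748;  D = -0.149383-0.516583i
d^3_{1,-1}: k∈[0..2] ⇒ +0.007948 -0.275112 +0.892808 = +0.625644;  D = +0.618421-0.094794i
d^3_{2,-1}: k∈[0..1] ⇒ -0.042685 +0.554101 = +0.511415;  D = -0.011610-0.511284i
d^3_{3,-1}: single k=0 term ⇒ +0.133188;  D = -0.132431-0.014183i
Y_3^{m'}(θ=1.285,φ=3.4351) and Σ D·Y over m':
  (+0.0040-0.0032i)·(-0.2346+0.2841i)  (+0.0215+0.0359i)·(+0.2208-0.1469i)  (-0.1795+0.0782i)·(+0.1789-0.0541i)  (-0.1494-0.5166i)·(-0.2738+0.0000i)  (+0.6184-0.0948i)·(-0.1789-0.0541i)  (-0.0116-0.5113i)·(+0.2208+0.1469i)  (-0.1324-0.0142i)·(+0.2346+0.2841i)
Y_3^-1(R⁻¹ n̂) = -0.047217-0.000248i

Re=-0.0472 Im=-0.0002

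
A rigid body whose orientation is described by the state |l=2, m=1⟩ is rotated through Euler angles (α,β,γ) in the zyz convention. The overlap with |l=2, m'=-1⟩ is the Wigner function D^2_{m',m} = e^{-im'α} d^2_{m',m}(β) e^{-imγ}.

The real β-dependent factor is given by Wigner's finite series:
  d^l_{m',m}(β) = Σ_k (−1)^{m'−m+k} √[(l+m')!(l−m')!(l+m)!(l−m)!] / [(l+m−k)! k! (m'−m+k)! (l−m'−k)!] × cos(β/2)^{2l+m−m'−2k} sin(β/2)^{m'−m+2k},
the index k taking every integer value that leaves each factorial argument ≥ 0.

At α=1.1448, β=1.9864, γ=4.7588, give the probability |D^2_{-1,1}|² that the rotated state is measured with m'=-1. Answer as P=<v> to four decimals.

P=0.0183

Split into d^2_{-1,1}(β=1.9864) × two z-phases.
With c≡cos(β/2)=0.546012 and s≡sin(β/2)=0.837778, N=[1·6·6·1]^{1/2}=6.000000
k∈{2,3} keeps every argument non-negative
  k=2: (−1)^0·6.0000/(2)·0.5460^2·0.8378^2 = +0.627744
  k=3: (−1)^1·6.0000/(6)·0.5460^0·0.8378^4 = -0.492623
d^2_{-1,1}(1.9864) = +0.627744 -0.492623 = +0.135121
|D^2_{-1,1}|² = |d^2_{-1,1}(β)|² = (+0.135121)² = 0.018258 (the z-rotation phases have unit modulus)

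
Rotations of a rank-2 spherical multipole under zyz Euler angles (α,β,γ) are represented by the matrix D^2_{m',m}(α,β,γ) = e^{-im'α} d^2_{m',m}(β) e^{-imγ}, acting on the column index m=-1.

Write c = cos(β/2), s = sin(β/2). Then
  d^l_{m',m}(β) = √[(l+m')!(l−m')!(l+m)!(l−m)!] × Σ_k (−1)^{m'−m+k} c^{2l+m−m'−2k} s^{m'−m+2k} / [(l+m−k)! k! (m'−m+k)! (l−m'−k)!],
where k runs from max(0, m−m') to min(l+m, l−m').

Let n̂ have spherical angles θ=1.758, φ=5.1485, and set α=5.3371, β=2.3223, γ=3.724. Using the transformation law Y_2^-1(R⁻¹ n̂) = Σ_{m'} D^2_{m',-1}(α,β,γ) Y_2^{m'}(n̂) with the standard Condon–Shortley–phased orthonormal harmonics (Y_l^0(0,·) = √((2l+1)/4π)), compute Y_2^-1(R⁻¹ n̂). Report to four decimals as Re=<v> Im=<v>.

Need the full column D^2_{m',-1} for m'=−2..2 at α=5.3371, β=2.3223, γ=3.724.
cos(β/2)=0.398285, sin(β/2)=0.917262
d^2_{-2,-1}: single k=1 term ⇒ +0.115906;  D = -0.029913+0.111979i
d^2_{-1,-1}: k∈[0..1] ⇒ +0.025164 -0.400401 = -0.375238;  D = +0.350695-0.133477i
d^2_{0,-1}: k∈[0..1] ⇒ -0.141955 +0.752921 = +0.610966;  D = -0.510243-0.336053i
d^2_{1,-1}: k∈[0..1] ⇒ +0.400401 -0.707902 = -0.307501;  D = +0.013005+0.307225i
d^2_{2,-1}: single k=0 term ⇒ -0.614757;  D = -0.482998+0.380315i
Y_2^{m'}(θ=1.758,φ=5.1485) and Σ D·Y over m':
  (-0.0299+0.1120i)·(-0.2398+0.2855i)  (+0.3507-0.1335i)·(-0.0597-0.1280i)  (-0.5102-0.3361i)·(-0.2826+0.0000i)  (+0.0130+0.3072i)·(+0.0597-0.1280i)  (-0.4830+0.3803i)·(-0.2398-0.2855i)
Y_2^-1(R⁻¹ n̂) = +0.345928+0.086019i

Re=0.3459 Im=0.0860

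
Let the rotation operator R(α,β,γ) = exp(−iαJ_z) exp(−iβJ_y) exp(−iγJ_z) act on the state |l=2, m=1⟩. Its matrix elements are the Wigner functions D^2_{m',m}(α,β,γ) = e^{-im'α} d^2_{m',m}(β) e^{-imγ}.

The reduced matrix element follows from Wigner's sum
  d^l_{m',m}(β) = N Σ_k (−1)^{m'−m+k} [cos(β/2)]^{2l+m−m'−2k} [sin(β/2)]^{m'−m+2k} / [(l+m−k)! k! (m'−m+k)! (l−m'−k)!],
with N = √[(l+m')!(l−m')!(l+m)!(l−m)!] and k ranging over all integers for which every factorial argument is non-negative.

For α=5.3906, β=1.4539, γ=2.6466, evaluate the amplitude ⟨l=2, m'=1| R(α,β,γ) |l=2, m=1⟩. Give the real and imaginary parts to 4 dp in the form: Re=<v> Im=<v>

First d^2_{1,1}(β=1.4539), then the phase factors e^{-i(1)α} and e^{-i(1)γ}:
Half-angle: c=0.747205, s=0.664594. N=√(6·1·6·1)=6.000000
k: max(0,(1)−(1))=0 … min(2+(1),2−(1))=1
  k=0: (−1)^0·6.0000/(6)·0.7472^4·0.6646^0 = +0.311716
  k=1: (−1)^1·6.0000/(2)·0.7472^2·0.6646^2 = -0.739798
d^2_{1,1}(1.4539) = +0.311716 -0.739798 = -0.428082
Phases: e^{-i·(1)·5.3906}=+0.627401+0.778696i, e^{-i·(1)·2.6466}=-0.879972-0.475025i ⇒ D=+0.077994+0.420917i

Re=0.0780 Im=0.4209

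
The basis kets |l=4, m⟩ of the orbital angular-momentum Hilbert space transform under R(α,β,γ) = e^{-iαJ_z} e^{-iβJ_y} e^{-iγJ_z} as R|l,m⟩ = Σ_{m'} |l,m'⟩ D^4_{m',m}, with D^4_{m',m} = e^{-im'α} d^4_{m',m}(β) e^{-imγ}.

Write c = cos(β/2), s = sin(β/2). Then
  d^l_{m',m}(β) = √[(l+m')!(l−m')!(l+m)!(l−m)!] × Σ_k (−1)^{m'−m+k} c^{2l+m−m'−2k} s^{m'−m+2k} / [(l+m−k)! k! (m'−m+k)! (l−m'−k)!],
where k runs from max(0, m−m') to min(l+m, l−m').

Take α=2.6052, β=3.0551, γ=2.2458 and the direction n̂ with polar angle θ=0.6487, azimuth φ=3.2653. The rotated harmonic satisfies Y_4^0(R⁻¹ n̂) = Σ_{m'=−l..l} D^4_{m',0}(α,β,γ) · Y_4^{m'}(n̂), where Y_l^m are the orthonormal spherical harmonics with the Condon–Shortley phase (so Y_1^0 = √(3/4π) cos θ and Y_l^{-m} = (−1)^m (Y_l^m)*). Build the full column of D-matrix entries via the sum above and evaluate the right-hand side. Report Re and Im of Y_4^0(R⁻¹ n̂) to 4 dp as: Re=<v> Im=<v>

Need the full column D^4_{m',0} for m'=−4..4 at α=2.6052, β=3.0551, γ=2.2458.
cos(β/2)=0.043233, sin(β/2)=0.999065
d^4_{-4,0}: single k=4 term ⇒ +0.000029;  D = -0.000016-0.000024i
d^4_{-3,0}: k∈[3..4] ⇒ +0.000002 -0.000952 = -0.000950;  D = -0.000036-0.000949i
d^4_{-2,0}: k∈[2..4] ⇒ +0.000000 -0.000088 +0.017632 = +0.017544;  D = +0.008381-0.015413i
d^4_{-1,0}: k∈[1..4] ⇒ +0.000000 -0.000004 +0.002158 -0.192081 = -0.189927;  D = +0.163253-0.097060i
d^4_{0,0}: k∈[0..4] ⇒ +0.000000 -0.000000 +0.000125 -0.029738 +0.992545 = +0.962932;  D = +0.962932+0.000000i
d^4_{1,0}: k∈[0..3] ⇒ -0.000000 +0.000004 -0.002158 +0.192081 = +0.189927;  D = -0.163253-0.097060i
d^4_{2,0}: k∈[0..2] ⇒ +0.000000 -0.000088 +0.017632 = +0.017544;  D = +0.008381+0.015413i
d^4_{3,0}: k∈[0..1] ⇒ -0.000002 +0.000952 = +0.000950;  D = +0.000036-0.000949i
d^4_{4,0}: single k=0 term ⇒ +0.000029;  D = -0.000016+0.000024i
Y_4^{m'}(θ=0.6487,φ=3.2653) and Σ D·Y over m':
  (-0.0000-0.0000i)·(+0.0519-0.0280i)  (-0.0000-0.0009i)·(-0.2050+0.0798i)  (+0.0084-0.0154i)·(+0.4078-0.1030i)  (+0.1633-0.0971i)·(-0.3266+0.0406i)  (+0.9629+0.0000i)·(-0.2049+0.0000i)  (-0.1633-0.0971i)·(+0.3266+0.0406i)  (+0.0084+0.0154i)·(+0.4078+0.1030i)  (+0.0000-0.0009i)·(+0.2050+0.0798i)  (-0.0000+0.0000i)·(+0.0519+0.0280i)
Y_4^0(R⁻¹ n̂) = -0.292251+0.000000i

Re=-0.2923 Im=0.0000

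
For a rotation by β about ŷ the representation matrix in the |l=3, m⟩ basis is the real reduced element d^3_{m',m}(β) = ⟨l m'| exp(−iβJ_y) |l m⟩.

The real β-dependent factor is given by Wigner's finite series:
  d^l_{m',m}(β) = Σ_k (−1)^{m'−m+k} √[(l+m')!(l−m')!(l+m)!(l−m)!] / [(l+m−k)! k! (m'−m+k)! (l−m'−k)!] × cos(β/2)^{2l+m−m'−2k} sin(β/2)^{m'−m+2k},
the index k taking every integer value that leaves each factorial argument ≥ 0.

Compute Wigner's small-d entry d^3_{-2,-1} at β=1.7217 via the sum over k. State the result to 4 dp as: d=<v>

d^3_{-2,-1}(β=1.7217) via Wigner's sum:
Half-angle: c=0.651793, s=0.758397. N=√(1·120·2·24)=75.894664
k: max(0,(-1)−(-2))=1 … min(3+(-1),3−(-2))=2
  k=1: (−1)^0·75.8947/(24)·0.6518^5·0.7584^1 = +0.282127
  k=2: (−1)^1·75.8947/(12)·0.6518^3·0.7584^3 = -0.763922
d^3_{-2,-1}(1.7217) = +0.282127 -0.763922 = -0.481794

d=-0.4818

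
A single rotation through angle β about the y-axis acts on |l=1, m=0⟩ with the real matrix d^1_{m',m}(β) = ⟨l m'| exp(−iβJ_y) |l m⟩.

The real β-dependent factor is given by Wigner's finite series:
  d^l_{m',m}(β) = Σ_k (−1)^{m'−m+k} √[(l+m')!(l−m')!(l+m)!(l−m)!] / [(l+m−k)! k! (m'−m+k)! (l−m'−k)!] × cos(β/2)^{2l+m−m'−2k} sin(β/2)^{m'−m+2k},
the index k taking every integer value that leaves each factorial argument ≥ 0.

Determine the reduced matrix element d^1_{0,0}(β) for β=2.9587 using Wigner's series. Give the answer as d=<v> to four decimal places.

d^1_{0,0}(β=2.9587) via Wigner's sum:
Half-angle: c=0.091319, s=0.995822. N=√(1·1·1·1)=1.000000
Admissible k: 0..1 (factorial args all ≥0)
  k=0: (−1)^0·1.0000/(1)·0.0913^2·0.9958^0 = +0.008339
  k=1: (−1)^1·1.0000/(1)·0.0913^0·0.9958^2 = -0.991661
d^1_{0,0}(2.9587) = +0.008339 -0.991661 = -0.983322

d=-0.9833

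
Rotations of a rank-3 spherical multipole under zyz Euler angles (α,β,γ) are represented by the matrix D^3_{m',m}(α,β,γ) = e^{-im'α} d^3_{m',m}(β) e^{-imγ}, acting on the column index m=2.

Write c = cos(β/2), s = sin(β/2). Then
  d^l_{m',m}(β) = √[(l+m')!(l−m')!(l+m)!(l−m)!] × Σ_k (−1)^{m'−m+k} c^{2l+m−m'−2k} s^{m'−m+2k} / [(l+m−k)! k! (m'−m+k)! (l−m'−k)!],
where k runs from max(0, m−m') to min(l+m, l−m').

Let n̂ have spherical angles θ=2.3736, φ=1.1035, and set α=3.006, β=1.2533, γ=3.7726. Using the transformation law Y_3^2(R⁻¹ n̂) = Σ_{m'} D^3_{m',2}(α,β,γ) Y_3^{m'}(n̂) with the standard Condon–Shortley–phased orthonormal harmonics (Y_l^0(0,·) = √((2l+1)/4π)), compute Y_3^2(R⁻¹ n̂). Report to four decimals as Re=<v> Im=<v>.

Re=0.3521 Im=0.0859

Need the full column D^3_{m',2} for m'=−3..3 at α=3.006, β=1.2533, γ=3.7726.
cos(β/2)=0.809997, sin(β/2)=0.586435
d^3_{-3,2}: single k=5 term ⇒ +0.137612;  D = +0.013464+0.136952i
d^3_{-2,2}: k∈[4..5] ⇒ +0.387985 -0.040674 = +0.347311;  D = +0.013055-0.347065i
d^3_{-1,2}: k∈[3..4] ⇒ +0.677857 -0.177656 = +0.500201;  D = -0.086197+0.492718i
d^3_{0,2}: k∈[2..3] ⇒ +0.810835 -0.425016 = +0.385819;  D = +0.117250-0.367572i
d^3_{1,2}: k∈[1..2] ⇒ +0.646600 -0.677857 = -0.031258;  D = +0.013437-0.028222i
d^3_{2,2}: k∈[0..1] ⇒ +0.282422 -0.740188 = -0.457765;  D = -0.250854+0.382912i
d^3_{3,2}: single k=0 term ⇒ -0.500854;  D = +0.328580-0.378008i
Y_3^{m'}(θ=2.3736,φ=1.1035) and Σ D·Y over m':
  (+0.0135+0.1370i)·(-0.1379+0.0235i)  (+0.0131-0.3471i)·(+0.2108+0.2854i)  (-0.0862+0.4927i)·(+0.1605-0.3181i)  (+0.1172-0.3676i)·(+0.1109+0.0000i)  (+0.0134-0.0282i)·(-0.1605-0.3181i)  (-0.2509+0.3829i)·(+0.2108-0.2854i)  (+0.3286-0.3780i)·(+0.1379+0.0235i)
Y_3^2(R⁻¹ n̂) = +0.352064+0.085911i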